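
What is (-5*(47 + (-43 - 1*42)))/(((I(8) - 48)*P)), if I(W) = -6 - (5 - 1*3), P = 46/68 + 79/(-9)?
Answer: 14535/34706 ≈ 0.41880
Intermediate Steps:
P = -2479/306 (P = 46*(1/68) + 79*(-⅑) = 23/34 - 79/9 = -2479/306 ≈ -8.1013)
I(W) = -8 (I(W) = -6 - (5 - 3) = -6 - 1*2 = -6 - 2 = -8)
(-5*(47 + (-43 - 1*42)))/(((I(8) - 48)*P)) = (-5*(47 + (-43 - 1*42)))/(((-8 - 48)*(-2479/306))) = (-5*(47 + (-43 - 42)))/((-56*(-2479/306))) = (-5*(47 - 85))/(69412/153) = -5*(-38)*(153/69412) = 190*(153/69412) = 14535/34706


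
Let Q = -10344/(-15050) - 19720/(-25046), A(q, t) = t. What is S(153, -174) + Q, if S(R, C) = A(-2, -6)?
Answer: -60921142/13462225 ≈ -4.5253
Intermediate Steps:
Q = 19852208/13462225 (Q = -10344*(-1/15050) - 19720*(-1/25046) = 5172/7525 + 9860/12523 = 19852208/13462225 ≈ 1.4747)
S(R, C) = -6
S(153, -174) + Q = -6 + 19852208/13462225 = -60921142/13462225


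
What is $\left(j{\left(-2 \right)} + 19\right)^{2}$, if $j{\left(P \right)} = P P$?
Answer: $529$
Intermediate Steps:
$j{\left(P \right)} = P^{2}$
$\left(j{\left(-2 \right)} + 19\right)^{2} = \left(\left(-2\right)^{2} + 19\right)^{2} = \left(4 + 19\right)^{2} = 23^{2} = 529$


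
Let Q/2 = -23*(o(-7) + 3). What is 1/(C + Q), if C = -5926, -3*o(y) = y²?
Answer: -3/15938 ≈ -0.00018823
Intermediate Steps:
o(y) = -y²/3
Q = 1840/3 (Q = 2*(-23*(-⅓*(-7)² + 3)) = 2*(-23*(-⅓*49 + 3)) = 2*(-23*(-49/3 + 3)) = 2*(-23*(-40/3)) = 2*(920/3) = 1840/3 ≈ 613.33)
1/(C + Q) = 1/(-5926 + 1840/3) = 1/(-15938/3) = -3/15938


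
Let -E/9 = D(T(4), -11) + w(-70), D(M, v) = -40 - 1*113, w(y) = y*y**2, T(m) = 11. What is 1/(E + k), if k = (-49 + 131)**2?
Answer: 1/3095101 ≈ 3.2309e-7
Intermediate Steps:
w(y) = y**3
D(M, v) = -153 (D(M, v) = -40 - 113 = -153)
k = 6724 (k = 82**2 = 6724)
E = 3088377 (E = -9*(-153 + (-70)**3) = -9*(-153 - 343000) = -9*(-343153) = 3088377)
1/(E + k) = 1/(3088377 + 6724) = 1/3095101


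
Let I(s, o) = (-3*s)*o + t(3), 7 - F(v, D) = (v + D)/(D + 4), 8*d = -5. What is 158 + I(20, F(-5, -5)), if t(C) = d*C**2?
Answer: 2659/8 ≈ 332.38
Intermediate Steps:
d = -5/8 (d = (1/8)*(-5) = -5/8 ≈ -0.62500)
t(C) = -5*C**2/8
F(v, D) = 7 - (D + v)/(4 + D) (F(v, D) = 7 - (v + D)/(D + 4) = 7 - (D + v)/(4 + D))
I(s, o) = -45/8 - 3*o*s (I(s, o) = (-3*s)*o - 5/8*3**2 = -3*o*s - 5/8*9 = -3*o*s - 45/8 = -45/8 - 3*o*s)
158 + I(20, F(-5, -5)) = 158 + (-45/8 - 3*(28 - 1*(-5) + 6*(-5))/(4 - 5)*20) = 158 + (-45/8 - 3*(28 + 5 - 30)/(-1)*20) = 158 + (-45/8 - 3*(-1*3)*20) = 158 + (-45/8 - 3*(-3)*20) = 158 + (-45/8 + 180) = 158 + 1395/8 = 2659/8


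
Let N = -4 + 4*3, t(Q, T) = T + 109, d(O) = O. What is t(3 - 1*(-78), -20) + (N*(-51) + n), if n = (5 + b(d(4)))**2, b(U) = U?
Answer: -238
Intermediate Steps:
t(Q, T) = 109 + T
n = 81 (n = (5 + 4)**2 = 9**2 = 81)
N = 8 (N = -4 + 12 = 8)
t(3 - 1*(-78), -20) + (N*(-51) + n) = (109 - 20) + (8*(-51) + 81) = 89 + (-408 + 81) = 89 - 327 = -238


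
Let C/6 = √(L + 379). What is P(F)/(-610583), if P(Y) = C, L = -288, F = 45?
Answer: -6*√91/610583 ≈ -9.3741e-5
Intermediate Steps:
C = 6*√91 (C = 6*√(-288 + 379) = 6*√91 ≈ 57.236)
P(Y) = 6*√91
P(F)/(-610583) = (6*√91)/(-610583) = (6*√91)*(-1/610583) = -6*√91/610583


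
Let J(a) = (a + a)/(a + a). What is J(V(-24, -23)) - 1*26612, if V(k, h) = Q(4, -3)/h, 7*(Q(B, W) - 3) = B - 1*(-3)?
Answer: -26611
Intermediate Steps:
Q(B, W) = 24/7 + B/7 (Q(B, W) = 3 + (B - 1*(-3))/7 = 3 + (B + 3)/7 = 3 + (3 + B)/7 = 3 + (3/7 + B/7) = 24/7 + B/7)
V(k, h) = 4/h (V(k, h) = (24/7 + (⅐)*4)/h = (24/7 + 4/7)/h = 4/h)
J(a) = 1 (J(a) = (2*a)/((2*a)) = (2*a)*(1/(2*a)) = 1)
J(V(-24, -23)) - 1*26612 = 1 - 1*26612 = 1 - 26612 = -26611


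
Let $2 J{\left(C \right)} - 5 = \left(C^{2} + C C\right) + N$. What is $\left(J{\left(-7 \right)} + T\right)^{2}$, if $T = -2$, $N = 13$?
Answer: $3136$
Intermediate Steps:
$J{\left(C \right)} = 9 + C^{2}$ ($J{\left(C \right)} = \frac{5}{2} + \frac{\left(C^{2} + C C\right) + 13}{2} = \frac{5}{2} + \frac{\left(C^{2} + C^{2}\right) + 13}{2} = \frac{5}{2} + \frac{2 C^{2} + 13}{2} = \frac{5}{2} + \frac{13 + 2 C^{2}}{2} = \frac{5}{2} + \left(\frac{13}{2} + C^{2}\right) = 9 + C^{2}$)
$\left(J{\left(-7 \right)} + T\right)^{2} = \left(\left(9 + \left(-7\right)^{2}\right) - 2\right)^{2} = \left(\left(9 + 49\right) - 2\right)^{2} = \left(58 - 2\right)^{2} = 56^{2} = 3136$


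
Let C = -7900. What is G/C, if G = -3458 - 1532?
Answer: 499/790 ≈ 0.63165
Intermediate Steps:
G = -4990
G/C = -4990/(-7900) = -4990*(-1/7900) = 499/790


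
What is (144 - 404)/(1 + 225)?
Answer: -130/113 ≈ -1.1504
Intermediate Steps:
(144 - 404)/(1 + 225) = -260/226 = -260*1/226 = -130/113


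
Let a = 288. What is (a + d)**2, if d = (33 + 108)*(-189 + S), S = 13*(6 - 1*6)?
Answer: 694902321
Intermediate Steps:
S = 0 (S = 13*(6 - 6) = 13*0 = 0)
d = -26649 (d = (33 + 108)*(-189 + 0) = 141*(-189) = -26649)
(a + d)**2 = (288 - 26649)**2 = (-26361)**2 = 694902321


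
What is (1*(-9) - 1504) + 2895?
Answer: 1382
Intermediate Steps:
(1*(-9) - 1504) + 2895 = (-9 - 1504) + 2895 = -1513 + 2895 = 1382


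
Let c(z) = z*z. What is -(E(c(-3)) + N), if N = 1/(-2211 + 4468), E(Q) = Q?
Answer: -20314/2257 ≈ -9.0004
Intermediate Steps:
c(z) = z**2
N = 1/2257 ≈ 0.00044307
-(E(c(-3)) + N) = -((-3)**2 + 1/2257) = -(9 + 1/2257) = -1*20314/2257 = -20314/2257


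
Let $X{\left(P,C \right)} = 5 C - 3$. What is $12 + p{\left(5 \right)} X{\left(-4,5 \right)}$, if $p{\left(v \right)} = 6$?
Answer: $144$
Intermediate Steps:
$X{\left(P,C \right)} = -3 + 5 C$
$12 + p{\left(5 \right)} X{\left(-4,5 \right)} = 12 + 6 \left(-3 + 5 \cdot 5\right) = 12 + 6 \left(-3 + 25\right) = 12 + 6 \cdot 22 = 12 + 132 = 144$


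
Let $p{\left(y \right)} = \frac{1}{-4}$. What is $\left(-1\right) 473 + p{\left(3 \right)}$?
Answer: $- \frac{1893}{4} \approx -473.25$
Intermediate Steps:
$p{\left(y \right)} = - \frac{1}{4}$
$\left(-1\right) 473 + p{\left(3 \right)} = \left(-1\right) 473 - \frac{1}{4} = -473 - \frac{1}{4} = - \frac{1893}{4}$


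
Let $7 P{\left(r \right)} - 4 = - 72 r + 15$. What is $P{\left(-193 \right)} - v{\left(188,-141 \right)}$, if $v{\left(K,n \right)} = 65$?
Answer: $\frac{13460}{7} \approx 1922.9$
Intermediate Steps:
$P{\left(r \right)} = \frac{19}{7} - \frac{72 r}{7}$ ($P{\left(r \right)} = \frac{4}{7} + \frac{- 72 r + 15}{7} = \frac{4}{7} + \frac{15 - 72 r}{7} = \frac{4}{7} - \left(- \frac{15}{7} + \frac{72 r}{7}\right) = \frac{19}{7} - \frac{72 r}{7}$)
$P{\left(-193 \right)} - v{\left(188,-141 \right)} = \left(\frac{19}{7} - - \frac{13896}{7}\right) - 65 = \left(\frac{19}{7} + \frac{13896}{7}\right) - 65 = \frac{13915}{7} - 65 = \frac{13460}{7}$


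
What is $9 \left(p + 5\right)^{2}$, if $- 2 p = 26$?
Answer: $576$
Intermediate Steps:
$p = -13$ ($p = \left(- \frac{1}{2}\right) 26 = -13$)
$9 \left(p + 5\right)^{2} = 9 \left(-13 + 5\right)^{2} = 9 \left(-8\right)^{2} = 9 \cdot 64 = 576$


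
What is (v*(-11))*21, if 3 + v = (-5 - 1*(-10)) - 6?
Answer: 924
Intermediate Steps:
v = -4 (v = -3 + ((-5 - 1*(-10)) - 6) = -3 + ((-5 + 10) - 6) = -3 + (5 - 6) = -3 - 1 = -4)
(v*(-11))*21 = -4*(-11)*21 = 44*21 = 924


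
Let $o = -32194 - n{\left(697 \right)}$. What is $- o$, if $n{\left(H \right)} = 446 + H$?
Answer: $33337$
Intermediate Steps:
$o = -33337$ ($o = -32194 - \left(446 + 697\right) = -32194 - 1143 = -33337$)
$- o = \left(-1\right) \left(-33337\right) = 33337$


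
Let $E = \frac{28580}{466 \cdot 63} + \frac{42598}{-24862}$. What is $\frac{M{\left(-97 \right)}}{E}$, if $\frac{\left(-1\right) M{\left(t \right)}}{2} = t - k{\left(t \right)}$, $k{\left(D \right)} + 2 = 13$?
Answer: $- \frac{39414524184}{135009031} \approx -291.94$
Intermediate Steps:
$E = - \frac{135009031}{182474649}$ ($E = \frac{28580}{29358} + 42598 \left(- \frac{1}{24862}\right) = 28580 \cdot \frac{1}{29358} - \frac{21299}{12431} = \frac{14290}{14679} - \frac{21299}{12431} = - \frac{135009031}{182474649} \approx -0.73988$)
$k{\left(D \right)} = 11$ ($k{\left(D \right)} = -2 + 13 = 11$)
$M{\left(t \right)} = 22 - 2 t$ ($M{\left(t \right)} = - 2 \left(t - 11\right) = - 2 \left(-11 + t\right) = 22 - 2 t$)
$\frac{M{\left(-97 \right)}}{E} = \frac{22 - -194}{- \frac{135009031}{182474649}} = \left(22 + 194\right) \left(- \frac{182474649}{135009031}\right) = 216 \left(- \frac{182474649}{135009031}\right) = - \frac{39414524184}{135009031}$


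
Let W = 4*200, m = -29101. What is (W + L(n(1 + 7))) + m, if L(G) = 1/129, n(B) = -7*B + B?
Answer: -3650828/129 ≈ -28301.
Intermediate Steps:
n(B) = -6*B
L(G) = 1/129
W = 800
(W + L(n(1 + 7))) + m = (800 + 1/129) - 29101 = 103201/129 - 29101 = -3650828/129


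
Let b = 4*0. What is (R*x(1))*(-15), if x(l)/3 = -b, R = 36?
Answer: 0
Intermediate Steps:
b = 0
x(l) = 0 (x(l) = 3*(-1*0) = 3*0 = 0)
(R*x(1))*(-15) = (36*0)*(-15) = 0*(-15) = 0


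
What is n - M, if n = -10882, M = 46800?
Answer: -57682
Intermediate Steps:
n - M = -10882 - 1*46800 = -10882 - 46800 = -57682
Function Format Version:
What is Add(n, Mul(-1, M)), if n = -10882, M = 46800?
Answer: -57682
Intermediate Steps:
Add(n, Mul(-1, M)) = Add(-10882, Mul(-1, 46800)) = Add(-10882, -46800) = -57682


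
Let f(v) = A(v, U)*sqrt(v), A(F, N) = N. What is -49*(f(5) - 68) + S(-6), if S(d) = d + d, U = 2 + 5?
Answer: 3320 - 343*sqrt(5) ≈ 2553.0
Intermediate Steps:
U = 7
S(d) = 2*d
f(v) = 7*sqrt(v)
-49*(f(5) - 68) + S(-6) = -49*(7*sqrt(5) - 68) + 2*(-6) = -49*(-68 + 7*sqrt(5)) - 12 = (3332 - 343*sqrt(5)) - 12 = 3320 - 343*sqrt(5)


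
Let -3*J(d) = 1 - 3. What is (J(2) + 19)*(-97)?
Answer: -5723/3 ≈ -1907.7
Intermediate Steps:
J(d) = ⅔ (J(d) = -(1 - 3)/3 = -⅓*(-2) = ⅔)
(J(2) + 19)*(-97) = (⅔ + 19)*(-97) = (59/3)*(-97) = -5723/3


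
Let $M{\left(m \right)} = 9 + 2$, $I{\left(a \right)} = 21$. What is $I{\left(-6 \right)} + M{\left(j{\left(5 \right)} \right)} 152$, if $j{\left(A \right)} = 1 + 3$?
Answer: $1693$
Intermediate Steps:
$j{\left(A \right)} = 4$
$M{\left(m \right)} = 11$
$I{\left(-6 \right)} + M{\left(j{\left(5 \right)} \right)} 152 = 21 + 11 \cdot 152 = 21 + 1672 = 1693$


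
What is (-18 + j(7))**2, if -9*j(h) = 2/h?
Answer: 1290496/3969 ≈ 325.14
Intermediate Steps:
j(h) = -2/(9*h)
(-18 + j(7))**2 = (-18 - 2/9/7)**2 = (-18 - 2/9*1/7)**2 = (-18 - 2/63)**2 = (-1136/63)**2 = 1290496/3969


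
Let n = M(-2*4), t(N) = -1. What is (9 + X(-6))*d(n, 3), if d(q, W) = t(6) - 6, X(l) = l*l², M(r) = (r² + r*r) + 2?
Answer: 1449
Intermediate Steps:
M(r) = 2 + 2*r² (M(r) = (r² + r²) + 2 = 2*r² + 2 = 2 + 2*r²)
X(l) = l³
n = 130 (n = 2 + 2*(-2*4)² = 2 + 2*(-8)² = 2 + 2*64 = 2 + 128 = 130)
d(q, W) = -7 (d(q, W) = -1 - 6 = -7)
(9 + X(-6))*d(n, 3) = (9 + (-6)³)*(-7) = (9 - 216)*(-7) = -207*(-7) = 1449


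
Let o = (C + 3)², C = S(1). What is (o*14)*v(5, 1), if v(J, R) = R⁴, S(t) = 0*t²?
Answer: 126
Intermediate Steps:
S(t) = 0
C = 0
o = 9 (o = (0 + 3)² = 3² = 9)
(o*14)*v(5, 1) = (9*14)*1⁴ = 126*1 = 126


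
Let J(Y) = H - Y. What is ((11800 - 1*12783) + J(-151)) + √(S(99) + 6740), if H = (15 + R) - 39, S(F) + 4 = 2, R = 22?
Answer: -834 + √6738 ≈ -751.92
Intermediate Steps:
S(F) = -2 (S(F) = -4 + 2 = -2)
H = -2 (H = (15 + 22) - 39 = 37 - 39 = -2)
J(Y) = -2 - Y
((11800 - 1*12783) + J(-151)) + √(S(99) + 6740) = ((11800 - 1*12783) + (-2 - 1*(-151))) + √(-2 + 6740) = ((11800 - 12783) + (-2 + 151)) + √6738 = (-983 + 149) + √6738 = -834 + √6738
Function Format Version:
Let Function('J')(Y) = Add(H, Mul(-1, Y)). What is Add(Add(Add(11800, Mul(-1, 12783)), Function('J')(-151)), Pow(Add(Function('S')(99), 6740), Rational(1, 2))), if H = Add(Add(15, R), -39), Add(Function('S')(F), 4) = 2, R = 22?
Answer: Add(-834, Pow(6738, Rational(1, 2))) ≈ -751.92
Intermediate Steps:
Function('S')(F) = -2 (Function('S')(F) = Add(-4, 2) = -2)
H = -2 (H = Add(Add(15, 22), -39) = Add(37, -39) = -2)
Function('J')(Y) = Add(-2, Mul(-1, Y))
Add(Add(Add(11800, Mul(-1, 12783)), Function('J')(-151)), Pow(Add(Function('S')(99), 6740), Rational(1, 2))) = Add(Add(Add(11800, Mul(-1, 12783)), Add(-2, Mul(-1, -151))), Pow(Add(-2, 6740), Rational(1, 2))) = Add(Add(Add(11800, -12783), Add(-2, 151)), Pow(6738, Rational(1, 2))) = Add(Add(-983, 149), Pow(6738, Rational(1, 2))) = Add(-834, Pow(6738, Rational(1, 2)))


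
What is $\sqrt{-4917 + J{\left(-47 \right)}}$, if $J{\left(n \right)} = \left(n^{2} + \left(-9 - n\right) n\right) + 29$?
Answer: $i \sqrt{4465} \approx 66.821 i$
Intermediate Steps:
$J{\left(n \right)} = 29 + n^{2} + n \left(-9 - n\right)$ ($J{\left(n \right)} = \left(n^{2} + n \left(-9 - n\right)\right) + 29 = 29 + n^{2} + n \left(-9 - n\right)$)
$\sqrt{-4917 + J{\left(-47 \right)}} = \sqrt{-4917 + \left(29 - -423\right)} = \sqrt{-4917 + \left(29 + 423\right)} = \sqrt{-4917 + 452} = \sqrt{-4465} = i \sqrt{4465}$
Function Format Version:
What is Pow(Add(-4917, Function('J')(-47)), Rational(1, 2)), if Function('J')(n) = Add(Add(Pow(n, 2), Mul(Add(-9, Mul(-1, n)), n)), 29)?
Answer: Mul(I, Pow(4465, Rational(1, 2))) ≈ Mul(66.821, I)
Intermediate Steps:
Function('J')(n) = Add(29, Pow(n, 2), Mul(n, Add(-9, Mul(-1, n)))) (Function('J')(n) = Add(Add(Pow(n, 2), Mul(n, Add(-9, Mul(-1, n)))), 29) = Add(29, Pow(n, 2), Mul(n, Add(-9, Mul(-1, n)))))
Pow(Add(-4917, Function('J')(-47)), Rational(1, 2)) = Pow(Add(-4917, Add(29, Mul(-9, -47))), Rational(1, 2)) = Pow(Add(-4917, Add(29, 423)), Rational(1, 2)) = Pow(Add(-4917, 452), Rational(1, 2)) = Pow(-4465, Rational(1, 2)) = Mul(I, Pow(4465, Rational(1, 2)))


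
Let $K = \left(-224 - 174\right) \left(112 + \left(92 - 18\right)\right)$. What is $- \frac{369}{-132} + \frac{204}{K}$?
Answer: $\frac{758039}{271436} \approx 2.7927$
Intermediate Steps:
$K = -74028$ ($K = - 398 \left(112 + 74\right) = \left(-398\right) 186 = -74028$)
$- \frac{369}{-132} + \frac{204}{K} = - \frac{369}{-132} + \frac{204}{-74028} = \left(-369\right) \left(- \frac{1}{132}\right) + 204 \left(- \frac{1}{74028}\right) = \frac{123}{44} - \frac{17}{6169} = \frac{758039}{271436}$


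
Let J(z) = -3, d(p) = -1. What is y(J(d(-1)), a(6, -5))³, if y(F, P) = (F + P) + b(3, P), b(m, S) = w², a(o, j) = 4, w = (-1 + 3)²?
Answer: 4913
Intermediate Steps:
w = 4 (w = 2² = 4)
b(m, S) = 16 (b(m, S) = 4² = 16)
y(F, P) = 16 + F + P (y(F, P) = (F + P) + 16 = 16 + F + P)
y(J(d(-1)), a(6, -5))³ = (16 - 3 + 4)³ = 17³ = 4913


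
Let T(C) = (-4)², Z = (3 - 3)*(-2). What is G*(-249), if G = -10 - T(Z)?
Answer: 6474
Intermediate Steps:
Z = 0 (Z = 0*(-2) = 0)
T(C) = 16
G = -26 (G = -10 - 1*16 = -10 - 16 = -26)
G*(-249) = -26*(-249) = 6474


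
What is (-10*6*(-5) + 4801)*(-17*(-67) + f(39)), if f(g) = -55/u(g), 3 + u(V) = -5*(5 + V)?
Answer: 1295919252/223 ≈ 5.8113e+6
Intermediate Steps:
u(V) = -28 - 5*V (u(V) = -3 - 5*(5 + V) = -3 + (-25 - 5*V) = -28 - 5*V)
f(g) = -55/(-28 - 5*g)
(-10*6*(-5) + 4801)*(-17*(-67) + f(39)) = (-10*6*(-5) + 4801)*(-17*(-67) + 55/(28 + 5*39)) = (-60*(-5) + 4801)*(1139 + 55/(28 + 195)) = (300 + 4801)*(1139 + 55/223) = 5101*(1139 + 55*(1/223)) = 5101*(1139 + 55/223) = 5101*(254052/223) = 1295919252/223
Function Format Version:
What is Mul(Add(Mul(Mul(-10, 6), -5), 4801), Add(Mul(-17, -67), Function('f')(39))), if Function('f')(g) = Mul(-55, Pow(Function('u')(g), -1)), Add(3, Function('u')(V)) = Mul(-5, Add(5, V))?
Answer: Rational(1295919252, 223) ≈ 5.8113e+6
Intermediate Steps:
Function('u')(V) = Add(-28, Mul(-5, V)) (Function('u')(V) = Add(-3, Mul(-5, Add(5, V))) = Add(-3, Add(-25, Mul(-5, V))) = Add(-28, Mul(-5, V)))
Function('f')(g) = Mul(-55, Pow(Add(-28, Mul(-5, g)), -1))
Mul(Add(Mul(Mul(-10, 6), -5), 4801), Add(Mul(-17, -67), Function('f')(39))) = Mul(Add(Mul(Mul(-10, 6), -5), 4801), Add(Mul(-17, -67), Mul(55, Pow(Add(28, Mul(5, 39)), -1)))) = Mul(Add(Mul(-60, -5), 4801), Add(1139, Mul(55, Pow(Add(28, 195), -1)))) = Mul(Add(300, 4801), Add(1139, Mul(55, Pow(223, -1)))) = Mul(5101, Add(1139, Mul(55, Rational(1, 223)))) = Mul(5101, Add(1139, Rational(55, 223))) = Mul(5101, Rational(254052, 223)) = Rational(1295919252, 223)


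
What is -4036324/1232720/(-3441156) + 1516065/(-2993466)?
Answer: -267962837162043409/529092848488328880 ≈ -0.50646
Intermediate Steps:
-4036324/1232720/(-3441156) + 1516065/(-2993466) = -4036324*1/1232720*(-1/3441156) + 1516065*(-1/2993466) = -1009081/308180*(-1/3441156) - 505355/997822 = 1009081/1060495456080 - 505355/997822 = -267962837162043409/529092848488328880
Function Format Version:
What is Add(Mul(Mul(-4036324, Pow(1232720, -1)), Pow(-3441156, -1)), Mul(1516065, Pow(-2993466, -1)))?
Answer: Rational(-267962837162043409, 529092848488328880) ≈ -0.50646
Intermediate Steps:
Add(Mul(Mul(-4036324, Pow(1232720, -1)), Pow(-3441156, -1)), Mul(1516065, Pow(-2993466, -1))) = Add(Mul(Mul(-4036324, Rational(1, 1232720)), Rational(-1, 3441156)), Mul(1516065, Rational(-1, 2993466))) = Add(Mul(Rational(-1009081, 308180), Rational(-1, 3441156)), Rational(-505355, 997822)) = Add(Rational(1009081, 1060495456080), Rational(-505355, 997822)) = Rational(-267962837162043409, 529092848488328880)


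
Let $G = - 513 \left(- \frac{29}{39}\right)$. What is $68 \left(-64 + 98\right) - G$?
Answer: $\frac{25097}{13} \approx 1930.5$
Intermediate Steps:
$G = \frac{4959}{13}$ ($G = - 513 \left(\left(-29\right) \frac{1}{39}\right) = \left(-513\right) \left(- \frac{29}{39}\right) = \frac{4959}{13} \approx 381.46$)
$68 \left(-64 + 98\right) - G = 68 \left(-64 + 98\right) - \frac{4959}{13} = 68 \cdot 34 - \frac{4959}{13} = 2312 - \frac{4959}{13} = \frac{25097}{13}$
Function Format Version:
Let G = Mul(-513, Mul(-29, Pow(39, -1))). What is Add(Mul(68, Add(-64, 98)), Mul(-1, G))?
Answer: Rational(25097, 13) ≈ 1930.5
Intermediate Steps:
G = Rational(4959, 13) (G = Mul(-513, Mul(-29, Rational(1, 39))) = Mul(-513, Rational(-29, 39)) = Rational(4959, 13) ≈ 381.46)
Add(Mul(68, Add(-64, 98)), Mul(-1, G)) = Add(Mul(68, Add(-64, 98)), Mul(-1, Rational(4959, 13))) = Add(Mul(68, 34), Rational(-4959, 13)) = Add(2312, Rational(-4959, 13)) = Rational(25097, 13)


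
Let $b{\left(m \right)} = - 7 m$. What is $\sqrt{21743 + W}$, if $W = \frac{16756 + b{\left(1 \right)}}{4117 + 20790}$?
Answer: $\frac{5 \sqrt{539555010902}}{24907} \approx 147.46$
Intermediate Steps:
$W = \frac{16749}{24907}$ ($W = \frac{16756 - 7}{4117 + 20790} = \frac{16756 - 7}{24907} = 16749 \cdot \frac{1}{24907} = \frac{16749}{24907} \approx 0.67246$)
$\sqrt{21743 + W} = \sqrt{21743 + \frac{16749}{24907}} = \sqrt{\frac{541569650}{24907}} = \frac{5 \sqrt{539555010902}}{24907}$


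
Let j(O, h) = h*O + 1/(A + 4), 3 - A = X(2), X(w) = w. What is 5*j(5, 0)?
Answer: 1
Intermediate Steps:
A = 1 (A = 3 - 1*2 = 3 - 2 = 1)
j(O, h) = 1/5 + O*h (j(O, h) = h*O + 1/(1 + 4) = O*h + 1/5 = 1/5 + O*h)
5*j(5, 0) = 5*(1/5 + 5*0) = 5*(1/5 + 0) = 5*(1/5) = 1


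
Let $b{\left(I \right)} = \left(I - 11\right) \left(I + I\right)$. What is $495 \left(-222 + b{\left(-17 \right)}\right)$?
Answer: $361350$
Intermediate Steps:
$b{\left(I \right)} = 2 I \left(-11 + I\right)$ ($b{\left(I \right)} = \left(-11 + I\right) 2 I = 2 I \left(-11 + I\right)$)
$495 \left(-222 + b{\left(-17 \right)}\right) = 495 \left(-222 + 2 \left(-17\right) \left(-11 - 17\right)\right) = 495 \left(-222 + 2 \left(-17\right) \left(-28\right)\right) = 495 \left(-222 + 952\right) = 495 \cdot 730 = 361350$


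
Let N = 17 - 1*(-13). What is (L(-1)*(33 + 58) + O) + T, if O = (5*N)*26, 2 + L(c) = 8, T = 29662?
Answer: 34108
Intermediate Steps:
L(c) = 6 (L(c) = -2 + 8 = 6)
N = 30 (N = 17 + 13 = 30)
O = 3900 (O = (5*30)*26 = 150*26 = 3900)
(L(-1)*(33 + 58) + O) + T = (6*(33 + 58) + 3900) + 29662 = (6*91 + 3900) + 29662 = (546 + 3900) + 29662 = 4446 + 29662 = 34108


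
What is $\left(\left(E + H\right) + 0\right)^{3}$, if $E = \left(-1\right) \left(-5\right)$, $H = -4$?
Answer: $1$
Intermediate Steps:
$E = 5$
$\left(\left(E + H\right) + 0\right)^{3} = \left(\left(5 - 4\right) + 0\right)^{3} = \left(1 + 0\right)^{3} = 1^{3} = 1$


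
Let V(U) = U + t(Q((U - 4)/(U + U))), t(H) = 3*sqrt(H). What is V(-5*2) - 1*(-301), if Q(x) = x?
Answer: 291 + 3*sqrt(70)/10 ≈ 293.51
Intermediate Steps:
V(U) = U + 3*sqrt(2)*sqrt((-4 + U)/U)/2 (V(U) = U + 3*sqrt((U - 4)/(U + U)) = U + 3*sqrt((-4 + U)/((2*U))) = U + 3*sqrt((-4 + U)*(1/(2*U))) = U + 3*sqrt((-4 + U)/(2*U)) = U + 3*(sqrt(2)*sqrt((-4 + U)/U)/2) = U + 3*sqrt(2)*sqrt((-4 + U)/U)/2)
V(-5*2) - 1*(-301) = (-5*2 + 3*sqrt(2 - 8/((-5*2)))/2) - 1*(-301) = (-10 + 3*sqrt(2 - 8/(-10))/2) + 301 = (-10 + 3*sqrt(2 - 8*(-1/10))/2) + 301 = (-10 + 3*sqrt(2 + 4/5)/2) + 301 = (-10 + 3*sqrt(14/5)/2) + 301 = (-10 + 3*(sqrt(70)/5)/2) + 301 = (-10 + 3*sqrt(70)/10) + 301 = 291 + 3*sqrt(70)/10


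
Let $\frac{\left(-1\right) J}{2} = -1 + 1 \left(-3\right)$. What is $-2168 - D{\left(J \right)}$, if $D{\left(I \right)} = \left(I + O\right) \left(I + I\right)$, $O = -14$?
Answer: $-2072$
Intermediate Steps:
$J = 8$ ($J = - 2 \left(-1 + 1 \left(-3\right)\right) = - 2 \left(-1 - 3\right) = \left(-2\right) \left(-4\right) = 8$)
$D{\left(I \right)} = 2 I \left(-14 + I\right)$ ($D{\left(I \right)} = \left(I - 14\right) \left(I + I\right) = \left(-14 + I\right) 2 I = 2 I \left(-14 + I\right)$)
$-2168 - D{\left(J \right)} = -2168 - 2 \cdot 8 \left(-14 + 8\right) = -2168 - 2 \cdot 8 \left(-6\right) = -2168 - -96 = -2168 + 96 = -2072$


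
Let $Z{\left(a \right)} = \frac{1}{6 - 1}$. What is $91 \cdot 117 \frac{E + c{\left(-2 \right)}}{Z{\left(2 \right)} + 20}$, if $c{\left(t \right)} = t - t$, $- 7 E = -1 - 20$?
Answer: $\frac{159705}{101} \approx 1581.2$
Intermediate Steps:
$Z{\left(a \right)} = \frac{1}{5}$
$E = 3$ ($E = - \frac{-1 - 20}{7} = \left(- \frac{1}{7}\right) \left(-21\right) = 3$)
$c{\left(t \right)} = 0$
$91 \cdot 117 \frac{E + c{\left(-2 \right)}}{Z{\left(2 \right)} + 20} = 91 \cdot 117 \frac{3 + 0}{\frac{1}{5} + 20} = 10647 \frac{3}{\frac{101}{5}} = 10647 \cdot 3 \cdot \frac{5}{101} = 10647 \cdot \frac{15}{101} = \frac{159705}{101}$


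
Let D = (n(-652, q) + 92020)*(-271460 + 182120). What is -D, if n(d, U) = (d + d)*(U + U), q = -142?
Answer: 41306885040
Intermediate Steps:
n(d, U) = 4*U*d (n(d, U) = (2*d)*(2*U) = 4*U*d)
D = -41306885040 (D = (4*(-142)*(-652) + 92020)*(-271460 + 182120) = (370336 + 92020)*(-89340) = 462356*(-89340) = -41306885040)
-D = -1*(-41306885040) = 41306885040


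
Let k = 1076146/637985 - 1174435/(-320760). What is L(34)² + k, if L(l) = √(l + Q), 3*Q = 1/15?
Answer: 1611353278783/40928013720 ≈ 39.370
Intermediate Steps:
Q = 1/45 (Q = (⅓)/15 = (⅓)*(1/15) = 1/45 ≈ 0.022222)
k = 218891300887/40928013720 (k = 1076146*(1/637985) - 1174435*(-1/320760) = 1076146/637985 + 234887/64152 = 218891300887/40928013720 ≈ 5.3482)
L(l) = √(1/45 + l) (L(l) = √(l + 1/45) = √(1/45 + l))
L(34)² + k = (√(5 + 225*34)/15)² + 218891300887/40928013720 = (√(5 + 7650)/15)² + 218891300887/40928013720 = (√7655/15)² + 218891300887/40928013720 = 1531/45 + 218891300887/40928013720 = 1611353278783/40928013720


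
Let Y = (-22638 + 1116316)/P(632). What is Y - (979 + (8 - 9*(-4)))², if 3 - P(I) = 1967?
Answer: -1028238317/982 ≈ -1.0471e+6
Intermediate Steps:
P(I) = -1964 (P(I) = 3 - 1*1967 = 3 - 1967 = -1964)
Y = -546839/982 (Y = (-22638 + 1116316)/(-1964) = 1093678*(-1/1964) = -546839/982 ≈ -556.86)
Y - (979 + (8 - 9*(-4)))² = -546839/982 - (979 + (8 - 9*(-4)))² = -546839/982 - (979 + (8 + 36))² = -546839/982 - (979 + 44)² = -546839/982 - 1*1023² = -546839/982 - 1*1046529 = -546839/982 - 1046529 = -1028238317/982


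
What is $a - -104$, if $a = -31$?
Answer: $73$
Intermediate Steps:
$a - -104 = -31 - -104 = -31 + 104 = 73$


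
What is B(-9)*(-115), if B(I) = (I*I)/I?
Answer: 1035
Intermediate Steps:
B(I) = I (B(I) = I**2/I = I)
B(-9)*(-115) = -9*(-115) = 1035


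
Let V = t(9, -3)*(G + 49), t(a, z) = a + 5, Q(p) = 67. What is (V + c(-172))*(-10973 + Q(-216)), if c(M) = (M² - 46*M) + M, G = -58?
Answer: -405681388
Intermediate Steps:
t(a, z) = 5 + a
V = -126 (V = (5 + 9)*(-58 + 49) = 14*(-9) = -126)
c(M) = M² - 45*M
(V + c(-172))*(-10973 + Q(-216)) = (-126 - 172*(-45 - 172))*(-10973 + 67) = (-126 - 172*(-217))*(-10906) = (-126 + 37324)*(-10906) = 37198*(-10906) = -405681388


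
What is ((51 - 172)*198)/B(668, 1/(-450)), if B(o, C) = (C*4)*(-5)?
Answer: -539055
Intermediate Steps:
B(o, C) = -20*C (B(o, C) = (4*C)*(-5) = -20*C)
((51 - 172)*198)/B(668, 1/(-450)) = ((51 - 172)*198)/((-20/(-450))) = (-121*198)/((-20*(-1/450))) = -23958/2/45 = -23958*45/2 = -539055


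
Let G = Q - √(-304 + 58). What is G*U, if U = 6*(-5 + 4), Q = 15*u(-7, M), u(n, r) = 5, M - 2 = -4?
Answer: -450 + 6*I*√246 ≈ -450.0 + 94.106*I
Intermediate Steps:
M = -2 (M = 2 - 4 = -2)
Q = 75 (Q = 15*5 = 75)
U = -6 (U = 6*(-1) = -6)
G = 75 - I*√246 (G = 75 - √(-304 + 58) = 75 - √(-246) = 75 - I*√246 ≈ 75.0 - 15.684*I)
G*U = (75 - I*√246)*(-6) = -450 + 6*I*√246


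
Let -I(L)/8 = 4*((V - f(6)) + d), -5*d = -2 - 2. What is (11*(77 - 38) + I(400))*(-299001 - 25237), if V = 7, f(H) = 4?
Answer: -498353806/5 ≈ -9.9671e+7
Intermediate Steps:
d = ⅘ (d = -(-2 - 2)/5 = -⅕*(-4) = ⅘ ≈ 0.80000)
I(L) = -608/5 (I(L) = -32*((7 - 1*4) + ⅘) = -32*((7 - 4) + ⅘) = -32*(3 + ⅘) = -32*19/5 = -8*76/5 = -608/5)
(11*(77 - 38) + I(400))*(-299001 - 25237) = (11*(77 - 38) - 608/5)*(-299001 - 25237) = (11*39 - 608/5)*(-324238) = (429 - 608/5)*(-324238) = (1537/5)*(-324238) = -498353806/5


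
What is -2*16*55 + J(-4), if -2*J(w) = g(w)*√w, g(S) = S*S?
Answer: -1760 - 16*I ≈ -1760.0 - 16.0*I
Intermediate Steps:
g(S) = S²
J(w) = -w^(5/2)/2 (J(w) = -w²*√w/2 = -w^(5/2)/2)
-2*16*55 + J(-4) = -2*16*55 - 16*I = -32*55 - 16*I = -1760 - 16*I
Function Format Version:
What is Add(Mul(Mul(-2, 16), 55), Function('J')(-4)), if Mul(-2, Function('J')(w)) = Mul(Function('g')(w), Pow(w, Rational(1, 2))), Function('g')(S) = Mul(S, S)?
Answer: Add(-1760, Mul(-16, I)) ≈ Add(-1760.0, Mul(-16.000, I))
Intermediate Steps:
Function('g')(S) = Pow(S, 2)
Function('J')(w) = Mul(Rational(-1, 2), Pow(w, Rational(5, 2))) (Function('J')(w) = Mul(Rational(-1, 2), Mul(Pow(w, 2), Pow(w, Rational(1, 2)))) = Mul(Rational(-1, 2), Pow(w, Rational(5, 2))))
Add(Mul(Mul(-2, 16), 55), Function('J')(-4)) = Add(Mul(Mul(-2, 16), 55), Mul(Rational(-1, 2), Pow(-4, Rational(5, 2)))) = Add(Mul(-32, 55), Mul(Rational(-1, 2), Mul(32, I))) = Add(-1760, Mul(-16, I))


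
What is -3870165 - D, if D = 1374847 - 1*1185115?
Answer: -4059897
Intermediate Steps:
D = 189732 (D = 1374847 - 1185115 = 189732)
-3870165 - D = -3870165 - 1*189732 = -3870165 - 189732 = -4059897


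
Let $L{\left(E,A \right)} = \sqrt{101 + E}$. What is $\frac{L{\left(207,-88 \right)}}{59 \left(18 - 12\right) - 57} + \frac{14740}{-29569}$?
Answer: $- \frac{14740}{29569} + \frac{2 \sqrt{77}}{297} \approx -0.4394$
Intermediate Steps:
$\frac{L{\left(207,-88 \right)}}{59 \left(18 - 12\right) - 57} + \frac{14740}{-29569} = \frac{\sqrt{101 + 207}}{59 \left(18 - 12\right) - 57} + \frac{14740}{-29569} = \frac{\sqrt{308}}{59 \cdot 6 - 57} + 14740 \left(- \frac{1}{29569}\right) = \frac{2 \sqrt{77}}{354 - 57} - \frac{14740}{29569} = \frac{2 \sqrt{77}}{297} - \frac{14740}{29569} = - \frac{14740}{29569} + \frac{2 \sqrt{77}}{297}$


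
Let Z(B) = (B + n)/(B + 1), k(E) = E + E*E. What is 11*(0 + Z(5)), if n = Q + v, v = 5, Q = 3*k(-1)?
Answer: 55/3 ≈ 18.333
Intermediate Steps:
k(E) = E + E²
Q = 0 (Q = 3*(-(1 - 1)) = 3*(-1*0) = 3*0 = 0)
n = 5 (n = 0 + 5 = 5)
Z(B) = (5 + B)/(1 + B) (Z(B) = (B + 5)/(B + 1) = (5 + B)/(1 + B))
11*(0 + Z(5)) = 11*(0 + (5 + 5)/(1 + 5)) = 11*(0 + 10/6) = 11*(0 + (⅙)*10) = 11*(0 + 5/3) = 11*(5/3) = 55/3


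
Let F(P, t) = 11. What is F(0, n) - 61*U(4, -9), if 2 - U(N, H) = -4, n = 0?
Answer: -355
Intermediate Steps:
U(N, H) = 6 (U(N, H) = 2 - 1*(-4) = 2 + 4 = 6)
F(0, n) - 61*U(4, -9) = 11 - 61*6 = 11 - 366 = -355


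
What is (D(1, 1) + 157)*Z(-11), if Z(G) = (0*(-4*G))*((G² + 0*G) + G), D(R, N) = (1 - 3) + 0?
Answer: 0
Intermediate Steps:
D(R, N) = -2 (D(R, N) = -2 + 0 = -2)
Z(G) = 0 (Z(G) = 0*((G² + 0) + G) = 0*(G² + G) = 0*(G + G²) = 0)
(D(1, 1) + 157)*Z(-11) = (-2 + 157)*0 = 155*0 = 0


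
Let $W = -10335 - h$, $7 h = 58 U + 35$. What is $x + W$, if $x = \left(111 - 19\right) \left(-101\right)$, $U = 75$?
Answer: $- \frac{141774}{7} \approx -20253.0$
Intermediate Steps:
$h = \frac{4385}{7}$ ($h = \frac{58 \cdot 75 + 35}{7} = \frac{4350 + 35}{7} = \frac{1}{7} \cdot 4385 = \frac{4385}{7} \approx 626.43$)
$x = -9292$ ($x = 92 \left(-101\right) = -9292$)
$W = - \frac{76730}{7}$ ($W = -10335 - \frac{4385}{7} = - \frac{76730}{7} \approx -10961.0$)
$x + W = -9292 - \frac{76730}{7} = - \frac{141774}{7}$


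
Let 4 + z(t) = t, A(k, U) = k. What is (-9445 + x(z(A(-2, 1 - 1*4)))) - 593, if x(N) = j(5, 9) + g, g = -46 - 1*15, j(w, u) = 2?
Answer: -10097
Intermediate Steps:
z(t) = -4 + t
g = -61 (g = -46 - 15 = -61)
x(N) = -59 (x(N) = 2 - 61 = -59)
(-9445 + x(z(A(-2, 1 - 1*4)))) - 593 = (-9445 - 59) - 593 = -9504 - 593 = -10097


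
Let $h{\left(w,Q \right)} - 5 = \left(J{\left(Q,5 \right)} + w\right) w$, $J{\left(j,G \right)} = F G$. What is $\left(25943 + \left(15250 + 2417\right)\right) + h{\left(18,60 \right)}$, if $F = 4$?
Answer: $44299$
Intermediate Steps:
$J{\left(j,G \right)} = 4 G$
$h{\left(w,Q \right)} = 5 + w \left(20 + w\right)$ ($h{\left(w,Q \right)} = 5 + \left(4 \cdot 5 + w\right) w = 5 + \left(20 + w\right) w = 5 + w \left(20 + w\right)$)
$\left(25943 + \left(15250 + 2417\right)\right) + h{\left(18,60 \right)} = \left(25943 + \left(15250 + 2417\right)\right) + \left(5 + 18^{2} + 20 \cdot 18\right) = \left(25943 + 17667\right) + \left(5 + 324 + 360\right) = 43610 + 689 = 44299$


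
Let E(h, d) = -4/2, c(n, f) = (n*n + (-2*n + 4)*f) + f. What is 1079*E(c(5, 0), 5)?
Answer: -2158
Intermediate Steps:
c(n, f) = f + n² + f*(4 - 2*n) (c(n, f) = (n² + (4 - 2*n)*f) + f = (n² + f*(4 - 2*n)) + f = f + n² + f*(4 - 2*n))
E(h, d) = -2 (E(h, d) = -4*½ = -2)
1079*E(c(5, 0), 5) = 1079*(-2) = -2158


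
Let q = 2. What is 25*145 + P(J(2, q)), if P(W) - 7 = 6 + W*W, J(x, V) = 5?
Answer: 3663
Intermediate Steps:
P(W) = 13 + W² (P(W) = 7 + (6 + W*W) = 7 + (6 + W²) = 13 + W²)
25*145 + P(J(2, q)) = 25*145 + (13 + 5²) = 3625 + (13 + 25) = 3625 + 38 = 3663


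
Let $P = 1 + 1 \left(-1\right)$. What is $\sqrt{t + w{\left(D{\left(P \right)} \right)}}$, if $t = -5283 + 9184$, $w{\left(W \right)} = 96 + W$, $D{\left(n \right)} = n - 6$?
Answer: $\sqrt{3991} \approx 63.174$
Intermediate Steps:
$P = 0$ ($P = 1 - 1 = 0$)
$D{\left(n \right)} = -6 + n$
$t = 3901$
$\sqrt{t + w{\left(D{\left(P \right)} \right)}} = \sqrt{3901 + \left(96 + \left(-6 + 0\right)\right)} = \sqrt{3901 + \left(96 - 6\right)} = \sqrt{3901 + 90} = \sqrt{3991}$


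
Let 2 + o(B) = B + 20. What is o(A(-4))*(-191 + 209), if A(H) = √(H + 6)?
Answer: 324 + 18*√2 ≈ 349.46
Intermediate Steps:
A(H) = √(6 + H)
o(B) = 18 + B (o(B) = -2 + (B + 20) = -2 + (20 + B) = 18 + B)
o(A(-4))*(-191 + 209) = (18 + √(6 - 4))*(-191 + 209) = (18 + √2)*18 = 324 + 18*√2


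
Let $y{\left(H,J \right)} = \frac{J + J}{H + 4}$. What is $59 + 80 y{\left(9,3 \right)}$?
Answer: $\frac{1247}{13} \approx 95.923$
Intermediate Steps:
$y{\left(H,J \right)} = \frac{2 J}{4 + H}$
$59 + 80 y{\left(9,3 \right)} = 59 + 80 \cdot 2 \cdot 3 \frac{1}{4 + 9} = 59 + 80 \cdot 2 \cdot 3 \cdot \frac{1}{13} = 59 + 80 \cdot \frac{6}{13} = 59 + \frac{480}{13} = \frac{1247}{13}$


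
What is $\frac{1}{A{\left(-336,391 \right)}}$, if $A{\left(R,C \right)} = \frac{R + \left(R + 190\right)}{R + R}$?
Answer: $\frac{336}{241} \approx 1.3942$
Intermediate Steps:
$A{\left(R,C \right)} = \frac{190 + 2 R}{2 R}$ ($A{\left(R,C \right)} = \frac{R + \left(190 + R\right)}{2 R} = \left(190 + 2 R\right) \frac{1}{2 R} = \frac{190 + 2 R}{2 R}$)
$\frac{1}{A{\left(-336,391 \right)}} = \frac{1}{\frac{1}{-336} \left(95 - 336\right)} = \frac{1}{\left(- \frac{1}{336}\right) \left(-241\right)} = \frac{1}{\frac{241}{336}} = \frac{336}{241}$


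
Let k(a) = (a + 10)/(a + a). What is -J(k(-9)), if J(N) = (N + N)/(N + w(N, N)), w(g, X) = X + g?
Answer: -⅔ ≈ -0.66667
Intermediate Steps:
k(a) = (10 + a)/(2*a) (k(a) = (10 + a)/((2*a)) = (10 + a)*(1/(2*a)) = (10 + a)/(2*a))
J(N) = ⅔ (J(N) = (N + N)/(N + (N + N)) = (2*N)/(N + 2*N) = (2*N)/((3*N)) = (2*N)*(1/(3*N)) = ⅔)
-J(k(-9)) = -1*⅔ = -⅔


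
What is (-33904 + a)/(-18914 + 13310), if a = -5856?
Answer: 9940/1401 ≈ 7.0949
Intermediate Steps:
(-33904 + a)/(-18914 + 13310) = (-33904 - 5856)/(-18914 + 13310) = -39760/(-5604) = -39760*(-1/5604) = 9940/1401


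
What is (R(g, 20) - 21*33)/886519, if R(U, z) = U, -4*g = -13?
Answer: -2759/3546076 ≈ -0.00077804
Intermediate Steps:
g = 13/4 (g = -¼*(-13) = 13/4 ≈ 3.2500)
(R(g, 20) - 21*33)/886519 = (13/4 - 21*33)/886519 = (13/4 - 693)*(1/886519) = -2759/4*1/886519 = -2759/3546076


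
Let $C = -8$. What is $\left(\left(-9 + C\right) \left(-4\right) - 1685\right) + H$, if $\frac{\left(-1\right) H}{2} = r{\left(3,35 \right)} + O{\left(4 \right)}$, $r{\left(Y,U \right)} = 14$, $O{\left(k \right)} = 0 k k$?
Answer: $-1645$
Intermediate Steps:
$O{\left(k \right)} = 0$ ($O{\left(k \right)} = 0 k = 0$)
$H = -28$ ($H = - 2 \left(14 + 0\right) = \left(-2\right) 14 = -28$)
$\left(\left(-9 + C\right) \left(-4\right) - 1685\right) + H = \left(\left(-9 - 8\right) \left(-4\right) - 1685\right) - 28 = \left(\left(-17\right) \left(-4\right) - 1685\right) - 28 = \left(68 - 1685\right) - 28 = -1617 - 28 = -1645$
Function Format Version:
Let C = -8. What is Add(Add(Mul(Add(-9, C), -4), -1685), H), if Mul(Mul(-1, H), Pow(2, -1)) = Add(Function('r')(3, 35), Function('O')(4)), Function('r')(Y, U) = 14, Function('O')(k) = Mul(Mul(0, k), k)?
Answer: -1645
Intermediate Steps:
Function('O')(k) = 0 (Function('O')(k) = Mul(0, k) = 0)
H = -28 (H = Mul(-2, Add(14, 0)) = Mul(-2, 14) = -28)
Add(Add(Mul(Add(-9, C), -4), -1685), H) = Add(Add(Mul(Add(-9, -8), -4), -1685), -28) = Add(Add(Mul(-17, -4), -1685), -28) = Add(Add(68, -1685), -28) = Add(-1617, -28) = -1645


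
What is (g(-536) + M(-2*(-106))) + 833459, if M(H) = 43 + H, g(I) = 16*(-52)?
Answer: 832882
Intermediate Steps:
g(I) = -832
(g(-536) + M(-2*(-106))) + 833459 = (-832 + (43 - 2*(-106))) + 833459 = (-832 + (43 + 212)) + 833459 = (-832 + 255) + 833459 = -577 + 833459 = 832882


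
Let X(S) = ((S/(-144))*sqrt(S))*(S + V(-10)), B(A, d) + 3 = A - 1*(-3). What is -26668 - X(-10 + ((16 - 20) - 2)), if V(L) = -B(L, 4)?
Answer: -26668 + 8*I/3 ≈ -26668.0 + 2.6667*I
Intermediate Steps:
B(A, d) = A (B(A, d) = -3 + (A - 1*(-3)) = -3 + (A + 3) = -3 + (3 + A) = A)
V(L) = -L
X(S) = -S**(3/2)*(10 + S)/144 (X(S) = ((S/(-144))*sqrt(S))*(S - 1*(-10)) = ((S*(-1/144))*sqrt(S))*(S + 10) = ((-S/144)*sqrt(S))*(10 + S) = (-S**(3/2)/144)*(10 + S) = -S**(3/2)*(10 + S)/144)
-26668 - X(-10 + ((16 - 20) - 2)) = -26668 - (-10 + ((16 - 20) - 2))**(3/2)*(-10 - (-10 + ((16 - 20) - 2)))/144 = -26668 - (-10 + (-4 - 2))**(3/2)*(-10 - (-10 + (-4 - 2)))/144 = -26668 - (-10 - 6)**(3/2)*(-10 - (-10 - 6))/144 = -26668 - (-16)**(3/2)*(-10 - 1*(-16))/144 = -26668 - (-64*I)*(-10 + 16)/144 = -26668 - (-64*I)*6/144 = -26668 - (-8)*I/3 = -26668 + 8*I/3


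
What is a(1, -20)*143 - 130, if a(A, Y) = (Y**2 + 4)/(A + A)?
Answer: 28756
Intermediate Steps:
a(A, Y) = (4 + Y**2)/(2*A) (a(A, Y) = (4 + Y**2)/((2*A)) = (4 + Y**2)*(1/(2*A)) = (4 + Y**2)/(2*A))
a(1, -20)*143 - 130 = ((1/2)*(4 + (-20)**2)/1)*143 - 130 = ((1/2)*1*(4 + 400))*143 - 130 = ((1/2)*1*404)*143 - 130 = 202*143 - 130 = 28886 - 130 = 28756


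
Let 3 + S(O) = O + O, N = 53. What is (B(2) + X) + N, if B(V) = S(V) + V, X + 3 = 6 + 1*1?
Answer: 60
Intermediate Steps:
S(O) = -3 + 2*O (S(O) = -3 + (O + O) = -3 + 2*O)
X = 4 (X = -3 + (6 + 1*1) = -3 + (6 + 1) = -3 + 7 = 4)
B(V) = -3 + 3*V (B(V) = (-3 + 2*V) + V = -3 + 3*V)
(B(2) + X) + N = ((-3 + 3*2) + 4) + 53 = ((-3 + 6) + 4) + 53 = (3 + 4) + 53 = 7 + 53 = 60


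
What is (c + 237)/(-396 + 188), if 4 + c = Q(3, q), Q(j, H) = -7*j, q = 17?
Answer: -53/52 ≈ -1.0192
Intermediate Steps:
c = -25 (c = -4 - 7*3 = -4 - 21 = -25)
(c + 237)/(-396 + 188) = (-25 + 237)/(-396 + 188) = 212/(-208) = 212*(-1/208) = -53/52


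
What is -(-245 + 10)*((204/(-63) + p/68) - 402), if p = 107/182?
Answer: -505094195/5304 ≈ -95229.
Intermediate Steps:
p = 107/182 (p = 107*(1/182) = 107/182 ≈ 0.58791)
-(-245 + 10)*((204/(-63) + p/68) - 402) = -(-245 + 10)*((204/(-63) + (107/182)/68) - 402) = -(-235)*((204*(-1/63) + (107/182)*(1/68)) - 402) = -(-235)*((-68/21 + 107/12376) - 402) = -(-235)*(-17129/5304 - 402) = -(-235)*(-2149337)/5304 = -1*505094195/5304 = -505094195/5304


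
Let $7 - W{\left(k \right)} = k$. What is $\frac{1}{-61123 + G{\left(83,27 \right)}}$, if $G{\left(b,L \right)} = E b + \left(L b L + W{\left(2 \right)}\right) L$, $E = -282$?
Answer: $\frac{1}{1549295} \approx 6.4545 \cdot 10^{-7}$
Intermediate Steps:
$W{\left(k \right)} = 7 - k$
$G{\left(b,L \right)} = - 282 b + L \left(5 + b L^{2}\right)$ ($G{\left(b,L \right)} = - 282 b + \left(L b L + \left(7 - 2\right)\right) L = - 282 b + \left(b L^{2} + \left(7 - 2\right)\right) L = - 282 b + \left(b L^{2} + 5\right) L = - 282 b + \left(5 + b L^{2}\right) L = - 282 b + L \left(5 + b L^{2}\right)$)
$\frac{1}{-61123 + G{\left(83,27 \right)}} = \frac{1}{-61123 + \left(\left(-282\right) 83 + 5 \cdot 27 + 83 \cdot 27^{3}\right)} = \frac{1}{-61123 + \left(-23406 + 135 + 83 \cdot 19683\right)} = \frac{1}{-61123 + \left(-23406 + 135 + 1633689\right)} = \frac{1}{-61123 + 1610418} = \frac{1}{1549295}$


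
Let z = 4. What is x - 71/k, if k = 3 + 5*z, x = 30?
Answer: 619/23 ≈ 26.913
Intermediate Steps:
k = 23 (k = 3 + 5*4 = 3 + 20 = 23)
x - 71/k = 30 - 71/23 = 619/23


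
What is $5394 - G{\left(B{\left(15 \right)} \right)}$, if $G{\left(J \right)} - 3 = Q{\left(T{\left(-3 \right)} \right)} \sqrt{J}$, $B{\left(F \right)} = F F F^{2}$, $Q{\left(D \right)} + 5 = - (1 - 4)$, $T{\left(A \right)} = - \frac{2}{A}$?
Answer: $5841$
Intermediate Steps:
$Q{\left(D \right)} = -2$ ($Q{\left(D \right)} = -5 - \left(1 - 4\right) = -5 - -3 = -5 + 3 = -2$)
$B{\left(F \right)} = F^{4}$ ($B{\left(F \right)} = F F^{3} = F^{4}$)
$G{\left(J \right)} = 3 - 2 \sqrt{J}$
$5394 - G{\left(B{\left(15 \right)} \right)} = 5394 - \left(3 - 2 \sqrt{15^{4}}\right) = 5394 - \left(3 - 2 \sqrt{50625}\right) = 5394 - \left(3 - 450\right) = 5394 - -447 = 5394 + 447 = 5841$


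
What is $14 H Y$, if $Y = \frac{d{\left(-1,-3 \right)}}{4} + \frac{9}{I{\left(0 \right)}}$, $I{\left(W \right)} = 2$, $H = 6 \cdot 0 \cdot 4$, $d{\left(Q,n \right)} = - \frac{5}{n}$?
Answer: $0$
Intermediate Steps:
$H = 0$ ($H = 0 \cdot 4 = 0$)
$Y = \frac{59}{12}$ ($Y = \frac{\left(-5\right) \frac{1}{-3}}{4} + \frac{9}{2} = \left(-5\right) \left(- \frac{1}{3}\right) \frac{1}{4} + 9 \cdot \frac{1}{2} = \frac{5}{3} \cdot \frac{1}{4} + \frac{9}{2} = \frac{5}{12} + \frac{9}{2} = \frac{59}{12} \approx 4.9167$)
$14 H Y = 14 \cdot 0 \cdot \frac{59}{12} = 0 \cdot \frac{59}{12} = 0$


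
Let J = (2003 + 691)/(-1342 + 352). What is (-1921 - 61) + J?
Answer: -327479/165 ≈ -1984.7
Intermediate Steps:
J = -449/165 (J = 2694/(-990) = 2694*(-1/990) = -449/165 ≈ -2.7212)
(-1921 - 61) + J = (-1921 - 61) - 449/165 = -1982 - 449/165 = -327479/165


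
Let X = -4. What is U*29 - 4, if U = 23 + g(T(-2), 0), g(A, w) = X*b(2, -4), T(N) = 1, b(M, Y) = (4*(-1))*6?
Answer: 3447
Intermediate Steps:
b(M, Y) = -24 (b(M, Y) = -4*6 = -24)
g(A, w) = 96 (g(A, w) = -4*(-24) = 96)
U = 119 (U = 23 + 96 = 119)
U*29 - 4 = 119*29 - 4 = 3451 - 4 = 3447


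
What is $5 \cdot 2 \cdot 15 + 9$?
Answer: $159$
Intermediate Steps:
$5 \cdot 2 \cdot 15 + 9 = 10 \cdot 15 + 9 = 150 + 9 = 159$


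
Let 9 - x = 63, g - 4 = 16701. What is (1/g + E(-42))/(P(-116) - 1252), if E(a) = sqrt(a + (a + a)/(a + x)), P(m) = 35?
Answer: -1/20329985 - I*sqrt(658)/4868 ≈ -4.9188e-8 - 0.0052694*I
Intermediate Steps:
g = 16705 (g = 4 + 16701 = 16705)
x = -54 (x = 9 - 1*63 = 9 - 63 = -54)
E(a) = sqrt(a + 2*a/(-54 + a)) (E(a) = sqrt(a + (a + a)/(a - 54)) = sqrt(a + (2*a)/(-54 + a)) = sqrt(a + 2*a/(-54 + a)))
(1/g + E(-42))/(P(-116) - 1252) = (1/16705 + sqrt(-42*(-52 - 42)/(-54 - 42)))/(35 - 1252) = (1/16705 + sqrt(-42*(-94)/(-96)))/(-1217) = (1/16705 + sqrt(-42*(-1/96)*(-94)))*(-1/1217) = (1/16705 + sqrt(-329/8))*(-1/1217) = (1/16705 + I*sqrt(658)/4)*(-1/1217) = -1/20329985 - I*sqrt(658)/4868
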